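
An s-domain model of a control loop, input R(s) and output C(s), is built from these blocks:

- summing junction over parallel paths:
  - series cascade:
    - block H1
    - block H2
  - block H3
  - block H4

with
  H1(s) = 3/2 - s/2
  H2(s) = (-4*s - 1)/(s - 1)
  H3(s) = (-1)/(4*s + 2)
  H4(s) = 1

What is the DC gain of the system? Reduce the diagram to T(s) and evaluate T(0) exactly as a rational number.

Answer: 2

Working:
1. multiply H1, H2 (series) gives (4*s^2 - 11*s - 3)/(2*s - 2)
2. parallel reduction of (H1*H2), H3, H4 gives (4*s^3 - 7*s^2 - 10*s - 2)/(2*s^2 - s - 1)
Step 2 gives the overall T(s). Then T(0) = -2/(-1) = 2.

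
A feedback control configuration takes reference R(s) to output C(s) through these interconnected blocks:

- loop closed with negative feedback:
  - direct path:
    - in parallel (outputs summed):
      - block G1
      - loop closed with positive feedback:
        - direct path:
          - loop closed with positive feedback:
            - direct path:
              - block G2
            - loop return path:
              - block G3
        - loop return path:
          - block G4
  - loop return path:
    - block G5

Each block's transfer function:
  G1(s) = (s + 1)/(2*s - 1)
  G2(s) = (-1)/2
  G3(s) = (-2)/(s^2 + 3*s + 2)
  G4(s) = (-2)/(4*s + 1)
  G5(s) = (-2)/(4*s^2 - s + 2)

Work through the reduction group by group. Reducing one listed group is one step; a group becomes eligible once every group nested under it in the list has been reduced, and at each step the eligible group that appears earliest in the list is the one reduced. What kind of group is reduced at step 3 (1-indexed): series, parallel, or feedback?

Answer: parallel

Working:
[1] collapse the loop (G2 forward, G3 return)
[2] reduce the feedback loop with forward [G2/(1-G2*G3)] and return G4
[3] sum the parallel branches G1, [[G2/(1-G2*G3)]/(1-[G2/(1-G2*G3)]*G4)]
[4] apply the feedback formula to (G1+[[G2/(1-G2*G3)]/(1-[G2/(1-G2*G3)]*G4)]), G5
The group at step 3 is a parallel group.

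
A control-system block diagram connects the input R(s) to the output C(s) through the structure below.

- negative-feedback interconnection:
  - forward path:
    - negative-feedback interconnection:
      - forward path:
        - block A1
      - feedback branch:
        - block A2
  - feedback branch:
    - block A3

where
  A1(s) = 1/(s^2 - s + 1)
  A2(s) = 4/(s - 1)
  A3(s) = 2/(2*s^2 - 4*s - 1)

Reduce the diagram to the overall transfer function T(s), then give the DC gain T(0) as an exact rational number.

Step 1: collapse the loop (A1 forward, A2 return) gives (s - 1)/(s^3 - 2*s^2 + 2*s + 3)
Step 2: collapse the loop ([A1/(1+A1*A2)] forward, A3 return) gives (2*s^3 - 6*s^2 + 3*s + 1)/(2*s^5 - 8*s^4 + 11*s^3 - 12*s - 5)
The step-2 result is T(s). Setting s = 0: T(0) = 1/(-5) = -1/5.

Answer: -1/5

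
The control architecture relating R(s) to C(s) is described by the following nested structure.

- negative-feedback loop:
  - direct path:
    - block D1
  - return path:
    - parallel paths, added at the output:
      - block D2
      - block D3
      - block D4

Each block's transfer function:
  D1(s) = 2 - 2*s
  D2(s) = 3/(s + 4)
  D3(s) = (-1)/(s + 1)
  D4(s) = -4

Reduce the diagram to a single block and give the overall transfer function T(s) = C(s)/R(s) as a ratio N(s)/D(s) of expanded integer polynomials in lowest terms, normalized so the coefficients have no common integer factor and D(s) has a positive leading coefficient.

Step 1 - parallel reduction of D2, D3, D4, giving (-4*s^2 - 18*s - 17)/(s^2 + 5*s + 4)
Step 2 - reduce the feedback loop with forward D1 and return (D2+D3+D4): this yields T(s), and no further normalization is needed

Answer: (-2*s^3 - 8*s^2 + 2*s + 8)/(8*s^3 + 29*s^2 + 3*s - 30)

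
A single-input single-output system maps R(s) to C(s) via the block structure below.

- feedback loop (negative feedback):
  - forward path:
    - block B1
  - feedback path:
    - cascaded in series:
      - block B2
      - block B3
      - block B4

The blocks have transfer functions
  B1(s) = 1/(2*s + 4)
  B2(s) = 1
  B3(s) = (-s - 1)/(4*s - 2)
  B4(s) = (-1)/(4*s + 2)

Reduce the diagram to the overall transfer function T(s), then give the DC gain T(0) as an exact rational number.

The answer is 4/15.

Reasoning:
Step 1. cascade B2, B3, B4, giving (s + 1)/(16*s^2 - 4)
Step 2. close the feedback loop around B1, (B2*B3*B4), giving (16*s^2 - 4)/(32*s^3 + 64*s^2 - 7*s - 15)
DC gain: substitute s = 0 into T(s) from step 2: T(0) = -4/(-15) = 4/15.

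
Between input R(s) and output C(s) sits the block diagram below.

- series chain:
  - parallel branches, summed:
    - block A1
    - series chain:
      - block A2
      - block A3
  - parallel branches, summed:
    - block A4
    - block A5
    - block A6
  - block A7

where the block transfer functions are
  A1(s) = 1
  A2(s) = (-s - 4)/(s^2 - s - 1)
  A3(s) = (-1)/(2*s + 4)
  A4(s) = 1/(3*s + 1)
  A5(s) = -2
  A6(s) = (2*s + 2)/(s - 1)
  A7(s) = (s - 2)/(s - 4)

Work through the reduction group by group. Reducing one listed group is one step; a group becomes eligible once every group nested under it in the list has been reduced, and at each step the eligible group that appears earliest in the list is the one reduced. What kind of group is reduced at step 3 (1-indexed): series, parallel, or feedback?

The answer is parallel.

Reasoning:
(1) series reduction of A2, A3
(2) sum the parallel branches A1, (A2*A3)
(3) parallel reduction of A4, A5, A6
(4) multiply (A1+(A2*A3)), (A4+A5+A6), A7 (series)
So the answer for step 3 is parallel.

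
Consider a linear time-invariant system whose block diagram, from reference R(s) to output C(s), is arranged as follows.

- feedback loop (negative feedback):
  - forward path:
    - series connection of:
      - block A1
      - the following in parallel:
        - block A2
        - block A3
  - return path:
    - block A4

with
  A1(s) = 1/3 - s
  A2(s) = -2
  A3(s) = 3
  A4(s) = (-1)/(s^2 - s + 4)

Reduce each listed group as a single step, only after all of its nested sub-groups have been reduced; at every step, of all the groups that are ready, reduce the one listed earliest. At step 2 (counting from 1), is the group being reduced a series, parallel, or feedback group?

(1) parallel reduction of A2, A3
(2) reduce the series chain A1, (A2+A3)
(3) reduce the feedback loop with forward (A1*(A2+A3)) and return A4
So the answer for step 2 is series.

Therefore the answer is series.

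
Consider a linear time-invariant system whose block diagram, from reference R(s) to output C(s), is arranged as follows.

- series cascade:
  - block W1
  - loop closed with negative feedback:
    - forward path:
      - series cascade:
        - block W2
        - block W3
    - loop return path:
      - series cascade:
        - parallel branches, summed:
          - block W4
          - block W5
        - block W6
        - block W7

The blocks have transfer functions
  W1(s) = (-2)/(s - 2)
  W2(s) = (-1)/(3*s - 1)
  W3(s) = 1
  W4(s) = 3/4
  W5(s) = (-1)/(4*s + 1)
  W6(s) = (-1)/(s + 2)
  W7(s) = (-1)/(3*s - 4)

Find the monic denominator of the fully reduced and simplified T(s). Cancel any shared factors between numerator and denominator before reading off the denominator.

Reducing step by step:

Step 1: reduce the series chain W2, W3 gives (-1)/(3*s - 1)
Step 2: combine W4, W5 in parallel gives (12*s - 1)/(16*s + 4)
Step 3: cascade (W4+W5), W6, W7 gives (12*s - 1)/(48*s^3 + 44*s^2 - 120*s - 32)
Step 4: feedback reduction of (W2*W3), ((W4+W5)*W6*W7) gives (-48*s^3 - 44*s^2 + 120*s + 32)/(144*s^4 + 84*s^3 - 404*s^2 + 12*s + 33)
Step 5: series reduction of W1, [(W2*W3)/(1+(W2*W3)*((W4+W5)*W6*W7))] gives (96*s^3 + 88*s^2 - 240*s - 64)/(144*s^5 - 204*s^4 - 572*s^3 + 820*s^2 + 9*s - 66)
That last expression is T(s), already simplified. Scaling its denominator by 1/144 (the reciprocal of the leading coefficient) yields the monic denominator.

Answer: s^5 - 17*s^4/12 - 143*s^3/36 + 205*s^2/36 + s/16 - 11/24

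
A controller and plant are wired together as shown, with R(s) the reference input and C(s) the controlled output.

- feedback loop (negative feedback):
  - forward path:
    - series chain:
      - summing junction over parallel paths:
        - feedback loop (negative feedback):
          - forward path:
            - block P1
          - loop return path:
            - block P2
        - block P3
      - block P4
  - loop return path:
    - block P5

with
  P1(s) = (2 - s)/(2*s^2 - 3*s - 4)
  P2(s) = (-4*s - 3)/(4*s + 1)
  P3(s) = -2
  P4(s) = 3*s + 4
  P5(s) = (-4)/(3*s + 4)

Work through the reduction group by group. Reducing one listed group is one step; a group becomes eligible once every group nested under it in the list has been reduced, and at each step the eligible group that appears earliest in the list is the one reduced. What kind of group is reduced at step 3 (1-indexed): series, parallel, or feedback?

The answer is series.

Reasoning:
Step 1 - close the feedback loop around P1, P2
Step 2 - add [P1/(1+P1*P2)], P3 (parallel)
Step 3 - series reduction of ([P1/(1+P1*P2)]+P3), P4
Step 4 - collapse the loop ((([P1/(1+P1*P2)]+P3)*P4) forward, P5 return)
Step 3: series.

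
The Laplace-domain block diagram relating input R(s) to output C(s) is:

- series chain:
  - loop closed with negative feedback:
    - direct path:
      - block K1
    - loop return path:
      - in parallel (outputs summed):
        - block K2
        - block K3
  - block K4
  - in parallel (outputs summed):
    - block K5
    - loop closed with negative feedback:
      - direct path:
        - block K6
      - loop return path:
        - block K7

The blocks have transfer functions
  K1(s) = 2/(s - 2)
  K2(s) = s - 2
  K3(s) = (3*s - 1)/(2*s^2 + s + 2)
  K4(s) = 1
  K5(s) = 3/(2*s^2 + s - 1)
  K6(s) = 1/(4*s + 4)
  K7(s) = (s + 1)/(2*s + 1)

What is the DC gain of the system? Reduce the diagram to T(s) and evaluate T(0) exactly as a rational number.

Step 1. reduce the parallel group K2, K3, giving (2*s^3 - 3*s^2 + 3*s - 5)/(2*s^2 + s + 2)
Step 2. feedback reduction of K1, (K2+K3), giving (4*s^2 + 2*s + 4)/(6*s^3 - 9*s^2 + 6*s - 14)
Step 3. collapse the loop (K6 forward, K7 return), giving (2*s + 1)/(8*s^2 + 13*s + 5)
Step 4. parallel reduction of K5, [K6/(1+K6*K7)], giving (4*s^2 + 24*s + 14)/(16*s^3 + 18*s^2 - 3*s - 5)
Step 5. reduce the series chain [K1/(1+K1*(K2+K3))], K4, (K5+[K6/(1+K6*K7)]), giving (16*s^4 + 104*s^3 + 120*s^2 + 124*s + 56)/(96*s^6 - 36*s^5 - 84*s^4 - 119*s^3 - 225*s^2 + 12*s + 70)
Step 5 gives the overall T(s). Then T(0) = 56/70 = 4/5.

Hence the answer: 4/5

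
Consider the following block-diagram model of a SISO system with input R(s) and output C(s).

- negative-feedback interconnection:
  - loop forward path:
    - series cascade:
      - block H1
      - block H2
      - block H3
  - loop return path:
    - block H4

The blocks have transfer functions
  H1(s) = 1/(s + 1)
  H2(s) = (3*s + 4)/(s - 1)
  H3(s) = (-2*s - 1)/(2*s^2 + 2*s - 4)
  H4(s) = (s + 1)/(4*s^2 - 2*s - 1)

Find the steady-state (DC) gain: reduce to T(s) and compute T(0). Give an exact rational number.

Answer: -1/2

Working:
Step 1 - reduce the series chain H1, H2, H3 = (-6*s^2 - 11*s - 4)/(2*s^4 + 2*s^3 - 6*s^2 - 2*s + 4)
Step 2 - feedback reduction of (H1*H2*H3), H4 = (-24*s^4 - 32*s^3 + 12*s^2 + 19*s + 4)/(8*s^6 + 4*s^5 - 30*s^4 - 4*s^3 + 9*s^2 - 21*s - 8)
Evaluating the step-2 result (the overall T(s)) at s = 0 gives T(0) = 4/(-8) = -1/2.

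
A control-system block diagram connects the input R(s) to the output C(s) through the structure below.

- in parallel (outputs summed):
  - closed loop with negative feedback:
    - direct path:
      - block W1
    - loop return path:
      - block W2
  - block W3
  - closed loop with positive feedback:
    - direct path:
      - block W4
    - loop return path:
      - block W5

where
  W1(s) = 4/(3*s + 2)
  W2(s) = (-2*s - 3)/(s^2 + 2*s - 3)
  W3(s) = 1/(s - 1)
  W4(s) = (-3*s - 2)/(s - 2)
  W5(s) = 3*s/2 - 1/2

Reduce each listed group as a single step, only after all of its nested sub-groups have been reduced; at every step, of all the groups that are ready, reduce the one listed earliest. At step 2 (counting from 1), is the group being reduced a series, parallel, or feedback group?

Answer: feedback

Working:
(1) collapse the loop (W1 forward, W2 return)
(2) apply the feedback formula to W4, W5
(3) reduce the parallel group [W1/(1+W1*W2)], W3, [W4/(1-W4*W5)]
Step 2: feedback.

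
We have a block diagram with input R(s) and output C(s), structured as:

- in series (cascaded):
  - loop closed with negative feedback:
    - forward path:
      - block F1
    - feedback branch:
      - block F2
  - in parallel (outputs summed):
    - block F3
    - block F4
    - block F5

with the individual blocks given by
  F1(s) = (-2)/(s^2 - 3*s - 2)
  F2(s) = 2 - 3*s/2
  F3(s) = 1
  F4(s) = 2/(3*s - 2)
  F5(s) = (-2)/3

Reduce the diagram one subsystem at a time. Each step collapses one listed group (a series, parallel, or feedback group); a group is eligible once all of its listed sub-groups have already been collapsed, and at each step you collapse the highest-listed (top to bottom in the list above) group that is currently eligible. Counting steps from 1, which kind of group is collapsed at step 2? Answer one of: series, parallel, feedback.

1. close the feedback loop around F1, F2
2. combine F3, F4, F5 in parallel
3. series reduction of [F1/(1+F1*F2)], (F3+F4+F5)
At step 2 the group reduced is parallel.

Hence the answer: parallel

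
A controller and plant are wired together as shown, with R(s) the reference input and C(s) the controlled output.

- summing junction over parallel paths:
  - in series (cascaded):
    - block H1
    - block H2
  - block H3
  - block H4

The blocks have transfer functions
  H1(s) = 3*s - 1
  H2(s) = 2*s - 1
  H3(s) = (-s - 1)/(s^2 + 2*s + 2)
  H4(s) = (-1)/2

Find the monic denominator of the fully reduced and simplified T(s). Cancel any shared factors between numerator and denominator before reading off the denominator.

The answer is s^2 + 2*s + 2.

Reasoning:
(1) multiply H1, H2 (series): 6*s^2 - 5*s + 1
(2) sum the parallel branches (H1*H2), H3, H4: (12*s^4 + 14*s^3 + 5*s^2 - 20*s)/(2*s^2 + 4*s + 4)
That last expression is T(s), already simplified. Scaling its denominator by 1/2 (the reciprocal of the leading coefficient) yields the monic denominator.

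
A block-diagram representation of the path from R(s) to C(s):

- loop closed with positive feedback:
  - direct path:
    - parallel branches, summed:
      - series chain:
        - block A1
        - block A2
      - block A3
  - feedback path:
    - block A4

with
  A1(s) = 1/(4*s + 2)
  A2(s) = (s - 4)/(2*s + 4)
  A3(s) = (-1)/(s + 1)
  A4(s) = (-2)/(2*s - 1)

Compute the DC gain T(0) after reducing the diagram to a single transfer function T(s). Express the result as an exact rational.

The answer is -3/8.

Reasoning:
[1] series reduction of A1, A2 = (s - 4)/(8*s^2 + 20*s + 8)
[2] parallel reduction of (A1*A2), A3 = (-7*s^2 - 23*s - 12)/(8*s^3 + 28*s^2 + 28*s + 8)
[3] reduce the feedback loop with forward ((A1*A2)+A3) and return A4 = (-14*s^3 - 39*s^2 - s + 12)/(16*s^4 + 48*s^3 + 14*s^2 - 58*s - 32)
The step-3 result is T(s). Setting s = 0: T(0) = 12/(-32) = -3/8.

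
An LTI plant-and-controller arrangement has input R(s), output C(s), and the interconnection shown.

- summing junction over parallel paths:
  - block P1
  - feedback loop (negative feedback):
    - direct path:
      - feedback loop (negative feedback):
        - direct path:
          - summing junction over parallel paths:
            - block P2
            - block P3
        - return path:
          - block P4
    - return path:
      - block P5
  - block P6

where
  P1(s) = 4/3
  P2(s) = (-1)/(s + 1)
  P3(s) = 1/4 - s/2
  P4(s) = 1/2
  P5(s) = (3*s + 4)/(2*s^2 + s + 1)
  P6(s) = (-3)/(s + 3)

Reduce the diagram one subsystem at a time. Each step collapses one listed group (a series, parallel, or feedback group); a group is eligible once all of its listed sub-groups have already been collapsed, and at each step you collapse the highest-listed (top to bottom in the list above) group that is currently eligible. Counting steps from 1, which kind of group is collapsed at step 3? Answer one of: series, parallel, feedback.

Step 1 - add P2, P3 (parallel)
Step 2 - collapse the loop ((P2+P3) forward, P4 return)
Step 3 - collapse the loop ([(P2+P3)/(1+(P2+P3)*P4)] forward, P5 return)
Step 4 - combine P1, [[(P2+P3)/(1+(P2+P3)*P4)]/(1+[(P2+P3)/(1+(P2+P3)*P4)]*P5)], P6 in parallel
So the answer for step 3 is feedback.

Final answer: feedback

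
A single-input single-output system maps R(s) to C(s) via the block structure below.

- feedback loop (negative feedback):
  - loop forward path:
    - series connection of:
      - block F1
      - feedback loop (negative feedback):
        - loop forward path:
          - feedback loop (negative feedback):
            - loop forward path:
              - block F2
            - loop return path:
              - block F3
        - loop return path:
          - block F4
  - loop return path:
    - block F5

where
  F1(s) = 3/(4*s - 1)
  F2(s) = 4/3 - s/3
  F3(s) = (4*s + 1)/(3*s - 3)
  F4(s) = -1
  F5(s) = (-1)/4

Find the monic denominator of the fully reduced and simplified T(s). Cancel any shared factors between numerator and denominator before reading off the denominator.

Answer: s^3 - 157*s^2/16 - 31*s/16 - 1/2

Working:
(1) reduce the feedback loop with forward F2 and return F3 = (3*s^2 - 15*s + 12)/(4*s^2 - 24*s + 5)
(2) reduce the feedback loop with forward [F2/(1+F2*F3)] and return F4 = (3*s^2 - 15*s + 12)/(s^2 - 9*s - 7)
(3) combine F1, [[F2/(1+F2*F3)]/(1+[F2/(1+F2*F3)]*F4)] in series = (9*s^2 - 45*s + 36)/(4*s^3 - 37*s^2 - 19*s + 7)
(4) close the feedback loop around (F1*[[F2/(1+F2*F3)]/(1+[F2/(1+F2*F3)]*F4)]), F5 = (36*s^2 - 180*s + 144)/(16*s^3 - 157*s^2 - 31*s - 8)
That last expression is T(s), already simplified. Scaling its denominator by 1/16 (the reciprocal of the leading coefficient) yields the monic denominator.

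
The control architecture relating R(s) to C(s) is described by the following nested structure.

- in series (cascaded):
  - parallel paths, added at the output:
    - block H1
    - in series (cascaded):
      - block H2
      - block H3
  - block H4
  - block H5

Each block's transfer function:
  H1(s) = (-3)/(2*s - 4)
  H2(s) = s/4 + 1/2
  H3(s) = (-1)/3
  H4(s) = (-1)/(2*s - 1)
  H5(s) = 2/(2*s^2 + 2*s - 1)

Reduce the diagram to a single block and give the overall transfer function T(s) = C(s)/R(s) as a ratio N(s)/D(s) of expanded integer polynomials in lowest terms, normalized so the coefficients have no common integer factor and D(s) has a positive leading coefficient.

The answer is (s^2 + 14)/(24*s^4 - 36*s^3 - 48*s^2 + 54*s - 12).

Reasoning:
(1) reduce the series chain H2, H3, giving -s/12 - 1/6
(2) parallel reduction of H1, (H2*H3), giving (-s^2 - 14)/(12*s - 24)
(3) cascade (H1+(H2*H3)), H4, H5, giving the overall T(s)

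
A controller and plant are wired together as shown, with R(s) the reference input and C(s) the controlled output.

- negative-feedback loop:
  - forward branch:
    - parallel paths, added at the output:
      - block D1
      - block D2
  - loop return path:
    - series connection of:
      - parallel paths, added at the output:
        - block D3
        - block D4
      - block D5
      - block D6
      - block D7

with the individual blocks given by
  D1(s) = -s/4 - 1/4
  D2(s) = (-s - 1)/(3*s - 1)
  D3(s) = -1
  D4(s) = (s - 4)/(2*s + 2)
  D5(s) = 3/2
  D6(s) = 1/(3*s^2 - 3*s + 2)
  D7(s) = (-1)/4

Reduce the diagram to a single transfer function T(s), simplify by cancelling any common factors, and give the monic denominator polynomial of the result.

Step 1. add D1, D2 (parallel) = (-3*s^2 - 6*s - 3)/(12*s - 4)
Step 2. reduce the parallel group D3, D4 = (-s - 6)/(2*s + 2)
Step 3. combine (D3+D4), D5, D6, D7 in series = (3*s + 18)/(48*s^3 - 16*s + 32)
Step 4. feedback reduction of (D1+D2), ((D3+D4)*D5*D6*D7) = (-144*s^4 - 144*s^3 + 48*s^2 - 48*s - 96)/(576*s^3 - 777*s^2 + 513*s - 182)
Step 4 gives the fully reduced T(s), with no common factor left to cancel. The denominator's leading coefficient is 576, so divide each of its coefficients by 576 to get the monic form.

Answer: s^3 - 259*s^2/192 + 57*s/64 - 91/288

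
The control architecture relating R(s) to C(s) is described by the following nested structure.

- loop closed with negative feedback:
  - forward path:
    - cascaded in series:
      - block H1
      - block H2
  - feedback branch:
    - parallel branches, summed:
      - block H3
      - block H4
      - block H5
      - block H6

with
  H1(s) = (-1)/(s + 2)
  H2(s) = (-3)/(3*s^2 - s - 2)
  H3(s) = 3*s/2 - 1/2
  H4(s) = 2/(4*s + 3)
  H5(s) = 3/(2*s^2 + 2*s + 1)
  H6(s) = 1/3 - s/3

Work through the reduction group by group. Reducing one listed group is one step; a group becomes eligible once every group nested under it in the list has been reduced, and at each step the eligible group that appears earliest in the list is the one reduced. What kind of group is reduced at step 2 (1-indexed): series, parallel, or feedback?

Step 1: series reduction of H1, H2
Step 2: reduce the parallel group H3, H4, H5, H6
Step 3: feedback reduction of (H1*H2), (H3+H4+H5+H6)
At step 2 the group reduced is parallel.

Answer: parallel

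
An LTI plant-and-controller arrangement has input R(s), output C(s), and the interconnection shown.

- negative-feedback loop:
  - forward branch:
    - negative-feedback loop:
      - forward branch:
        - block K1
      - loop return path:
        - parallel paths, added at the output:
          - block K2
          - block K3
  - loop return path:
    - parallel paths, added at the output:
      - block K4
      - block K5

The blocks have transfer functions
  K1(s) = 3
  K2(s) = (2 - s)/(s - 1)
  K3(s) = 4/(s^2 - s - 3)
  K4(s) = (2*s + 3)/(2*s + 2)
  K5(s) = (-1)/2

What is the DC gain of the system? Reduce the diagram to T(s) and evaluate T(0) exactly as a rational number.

(1) combine K2, K3 in parallel -> (-s^3 + 3*s^2 + 5*s - 10)/(s^3 - 2*s^2 - 2*s + 3)
(2) collapse the loop (K1 forward, (K2+K3) return) -> (-3*s^3 + 6*s^2 + 6*s - 9)/(2*s^3 - 7*s^2 - 13*s + 27)
(3) combine K4, K5 in parallel -> (s + 2)/(2*s + 2)
(4) collapse the loop ([K1/(1+K1*(K2+K3))] forward, (K4+K5) return) -> (-6*s^4 + 6*s^3 + 24*s^2 - 6*s - 18)/(s^4 - 10*s^3 - 22*s^2 + 31*s + 36)
That last expression is T(s); at s = 0 only the constant terms survive, so T(0) = -18/36 = -1/2.

Therefore the answer is -1/2.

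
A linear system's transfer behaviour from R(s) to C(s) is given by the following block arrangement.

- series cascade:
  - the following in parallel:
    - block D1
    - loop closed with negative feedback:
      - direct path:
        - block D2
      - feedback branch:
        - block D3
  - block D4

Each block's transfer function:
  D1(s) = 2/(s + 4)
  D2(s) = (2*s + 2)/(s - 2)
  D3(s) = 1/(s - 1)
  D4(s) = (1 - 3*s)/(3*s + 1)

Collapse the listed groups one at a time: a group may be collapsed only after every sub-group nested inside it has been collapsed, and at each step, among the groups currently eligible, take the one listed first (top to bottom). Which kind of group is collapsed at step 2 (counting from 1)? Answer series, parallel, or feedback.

Step 1. close the feedback loop around D2, D3
Step 2. combine D1, [D2/(1+D2*D3)] in parallel
Step 3. combine (D1+[D2/(1+D2*D3)]), D4 in series
So the answer for step 2 is parallel.

Hence the answer: parallel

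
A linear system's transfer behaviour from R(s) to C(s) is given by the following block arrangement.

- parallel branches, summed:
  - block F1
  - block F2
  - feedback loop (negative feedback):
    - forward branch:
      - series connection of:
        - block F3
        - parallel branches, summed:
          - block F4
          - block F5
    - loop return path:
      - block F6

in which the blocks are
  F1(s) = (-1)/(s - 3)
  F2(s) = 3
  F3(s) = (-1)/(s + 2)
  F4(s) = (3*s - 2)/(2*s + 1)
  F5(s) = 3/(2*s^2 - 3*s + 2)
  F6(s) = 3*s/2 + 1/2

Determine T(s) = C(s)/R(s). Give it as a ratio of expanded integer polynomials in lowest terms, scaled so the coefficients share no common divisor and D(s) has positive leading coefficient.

First reduce the diagram to T(s).

Step 1 - combine F4, F5 in parallel: (6*s^3 - 13*s^2 + 18*s - 1)/(4*s^3 - 4*s^2 + s + 2)
Step 2 - combine F3, (F4+F5) in series: (-6*s^3 + 13*s^2 - 18*s + 1)/(4*s^4 + 4*s^3 - 7*s^2 + 4*s + 4)
Step 3 - apply the feedback formula to (F3*(F4+F5)), F6: (12*s^3 - 26*s^2 + 36*s - 2)/(10*s^4 - 41*s^3 + 55*s^2 + 7*s - 9)
Step 4 - combine F1, F2, [(F3*(F4+F5))/(1+(F3*(F4+F5))*F6)] in parallel, giving the overall T(s)

Answer: (30*s^5 - 211*s^4 + 513*s^3 - 415*s^2 - 207*s + 96)/(10*s^5 - 71*s^4 + 178*s^3 - 158*s^2 - 30*s + 27)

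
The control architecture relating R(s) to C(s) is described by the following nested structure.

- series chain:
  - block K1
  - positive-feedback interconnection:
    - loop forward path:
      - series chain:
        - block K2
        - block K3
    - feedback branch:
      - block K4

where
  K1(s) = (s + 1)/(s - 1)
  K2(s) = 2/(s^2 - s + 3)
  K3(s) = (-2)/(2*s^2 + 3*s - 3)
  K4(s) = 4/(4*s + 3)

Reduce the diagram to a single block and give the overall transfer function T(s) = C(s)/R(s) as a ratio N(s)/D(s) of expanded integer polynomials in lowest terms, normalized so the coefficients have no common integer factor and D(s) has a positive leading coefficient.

[1] series reduction of K2, K3 = (-4)/(2*s^4 + s^3 + 12*s - 9)
[2] feedback reduction of (K2*K3), K4 = (-16*s - 12)/(8*s^5 + 10*s^4 + 3*s^3 + 48*s^2 - 11)
[3] reduce the series chain K1, [(K2*K3)/(1-(K2*K3)*K4)]: this yields T(s), and no further normalization is needed

Hence the answer: (-16*s^2 - 28*s - 12)/(8*s^6 + 2*s^5 - 7*s^4 + 45*s^3 - 48*s^2 - 11*s + 11)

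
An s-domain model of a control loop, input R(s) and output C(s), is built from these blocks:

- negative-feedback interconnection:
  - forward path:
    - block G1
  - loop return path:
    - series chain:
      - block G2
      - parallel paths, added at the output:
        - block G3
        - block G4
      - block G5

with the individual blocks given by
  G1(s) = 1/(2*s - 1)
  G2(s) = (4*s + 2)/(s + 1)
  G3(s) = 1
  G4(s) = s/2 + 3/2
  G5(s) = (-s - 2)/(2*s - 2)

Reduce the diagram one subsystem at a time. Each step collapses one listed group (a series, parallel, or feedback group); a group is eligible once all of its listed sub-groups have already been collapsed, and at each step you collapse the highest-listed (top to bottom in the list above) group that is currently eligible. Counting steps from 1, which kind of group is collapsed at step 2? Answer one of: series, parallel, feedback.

[1] reduce the parallel group G3, G4
[2] multiply G2, (G3+G4), G5 (series)
[3] apply the feedback formula to G1, (G2*(G3+G4)*G5)
The group at step 2 is a series group.

Hence the answer: series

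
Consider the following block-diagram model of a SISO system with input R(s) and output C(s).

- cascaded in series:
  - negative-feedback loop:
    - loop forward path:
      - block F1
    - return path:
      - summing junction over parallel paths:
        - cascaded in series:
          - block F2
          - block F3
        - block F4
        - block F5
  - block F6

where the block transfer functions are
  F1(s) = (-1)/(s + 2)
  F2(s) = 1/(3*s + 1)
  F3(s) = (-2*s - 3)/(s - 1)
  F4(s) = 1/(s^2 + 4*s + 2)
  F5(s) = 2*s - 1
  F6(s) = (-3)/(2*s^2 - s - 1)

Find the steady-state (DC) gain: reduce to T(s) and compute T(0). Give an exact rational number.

The answer is 6.

Reasoning:
1. multiply F2, F3 (series) -> (-2*s - 3)/(3*s^2 - 2*s - 1)
2. sum the parallel branches (F2*F3), F4, F5 -> (6*s^5 + 17*s^4 - 18*s^3 - 21*s^2 - 14*s - 5)/(3*s^4 + 10*s^3 - 3*s^2 - 8*s - 2)
3. close the feedback loop around F1, ((F2*F3)+F4+F5) -> (3*s^4 + 10*s^3 - 3*s^2 - 8*s - 2)/(3*s^5 + s^4 - 35*s^3 - 7*s^2 + 4*s - 1)
4. combine [F1/(1+F1*((F2*F3)+F4+F5))], F6 in series -> (-9*s^3 - 39*s^2 - 30*s - 6)/(6*s^6 + 5*s^5 - 69*s^4 - 49*s^3 + s^2 + 2*s - 1)
That last expression is T(s); at s = 0 only the constant terms survive, so T(0) = -6/(-1) = 6.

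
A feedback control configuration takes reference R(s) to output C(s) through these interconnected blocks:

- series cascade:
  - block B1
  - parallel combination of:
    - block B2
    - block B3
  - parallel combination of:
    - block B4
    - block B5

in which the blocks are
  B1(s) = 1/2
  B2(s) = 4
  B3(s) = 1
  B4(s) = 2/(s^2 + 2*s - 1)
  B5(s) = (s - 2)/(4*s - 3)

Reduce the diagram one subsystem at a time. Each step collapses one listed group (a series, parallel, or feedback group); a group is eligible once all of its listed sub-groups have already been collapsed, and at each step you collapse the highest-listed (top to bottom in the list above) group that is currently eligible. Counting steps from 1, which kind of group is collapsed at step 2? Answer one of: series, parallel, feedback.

Answer: parallel

Working:
1. add B2, B3 (parallel)
2. add B4, B5 (parallel)
3. reduce the series chain B1, (B2+B3), (B4+B5)
Step 2 collapses a parallel group.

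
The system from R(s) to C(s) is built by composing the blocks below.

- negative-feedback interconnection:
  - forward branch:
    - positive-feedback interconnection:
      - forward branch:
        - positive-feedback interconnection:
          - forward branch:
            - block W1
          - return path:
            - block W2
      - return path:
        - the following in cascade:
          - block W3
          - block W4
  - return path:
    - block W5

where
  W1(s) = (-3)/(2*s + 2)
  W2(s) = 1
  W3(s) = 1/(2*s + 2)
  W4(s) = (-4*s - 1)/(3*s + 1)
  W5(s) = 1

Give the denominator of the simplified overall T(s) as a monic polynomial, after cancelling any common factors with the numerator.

Step 1. reduce the feedback loop with forward W1 and return W2 gives (-3)/(2*s + 5)
Step 2. multiply W3, W4 (series) gives (-4*s - 1)/(6*s^2 + 8*s + 2)
Step 3. feedback reduction of [W1/(1-W1*W2)], (W3*W4) gives (-18*s^2 - 24*s - 6)/(12*s^3 + 46*s^2 + 32*s + 7)
Step 4. apply the feedback formula to [[W1/(1-W1*W2)]/(1-[W1/(1-W1*W2)]*(W3*W4))], W5 gives (-18*s^2 - 24*s - 6)/(12*s^3 + 28*s^2 + 8*s + 1)
T(s) is the step-4 result (common factors already cancelled). Leading coefficient of the denominator: 12. Divide through by 12 for the monic polynomial.

Final answer: s^3 + 7*s^2/3 + 2*s/3 + 1/12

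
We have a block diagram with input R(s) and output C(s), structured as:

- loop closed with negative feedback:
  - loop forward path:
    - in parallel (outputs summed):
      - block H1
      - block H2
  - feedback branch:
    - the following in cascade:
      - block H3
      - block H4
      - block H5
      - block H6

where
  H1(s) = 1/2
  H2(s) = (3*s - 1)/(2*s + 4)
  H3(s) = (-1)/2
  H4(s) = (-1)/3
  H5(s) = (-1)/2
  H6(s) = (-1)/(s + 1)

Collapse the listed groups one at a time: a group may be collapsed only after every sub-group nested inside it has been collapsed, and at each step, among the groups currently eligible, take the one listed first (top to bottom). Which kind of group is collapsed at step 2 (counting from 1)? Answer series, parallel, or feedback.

Reducing step by step:

1. reduce the parallel group H1, H2
2. series reduction of H3, H4, H5, H6
3. collapse the loop ((H1+H2) forward, (H3*H4*H5*H6) return)
Step 2 collapses a series group.

Answer: series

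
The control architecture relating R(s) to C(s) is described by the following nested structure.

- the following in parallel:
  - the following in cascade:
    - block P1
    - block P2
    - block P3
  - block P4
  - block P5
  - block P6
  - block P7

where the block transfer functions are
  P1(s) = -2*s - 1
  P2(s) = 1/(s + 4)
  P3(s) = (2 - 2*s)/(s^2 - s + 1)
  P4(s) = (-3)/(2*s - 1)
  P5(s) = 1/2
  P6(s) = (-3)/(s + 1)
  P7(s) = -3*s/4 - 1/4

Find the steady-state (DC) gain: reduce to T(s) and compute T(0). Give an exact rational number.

The answer is -1/4.

Reasoning:
(1) series reduction of P1, P2, P3, giving (4*s^2 - 2*s - 2)/(s^3 + 3*s^2 - 3*s + 4)
(2) parallel reduction of (P1*P2*P3), P4, P5, P6, P7, giving (-6*s^6 - 19*s^5 + 15*s^4 - 118*s^3 + 49*s^2 - 125*s + 4)/(8*s^5 + 28*s^4 - 16*s^3 + 8*s^2 + 28*s - 16)
The step-2 result is T(s). Setting s = 0: T(0) = 4/(-16) = -1/4.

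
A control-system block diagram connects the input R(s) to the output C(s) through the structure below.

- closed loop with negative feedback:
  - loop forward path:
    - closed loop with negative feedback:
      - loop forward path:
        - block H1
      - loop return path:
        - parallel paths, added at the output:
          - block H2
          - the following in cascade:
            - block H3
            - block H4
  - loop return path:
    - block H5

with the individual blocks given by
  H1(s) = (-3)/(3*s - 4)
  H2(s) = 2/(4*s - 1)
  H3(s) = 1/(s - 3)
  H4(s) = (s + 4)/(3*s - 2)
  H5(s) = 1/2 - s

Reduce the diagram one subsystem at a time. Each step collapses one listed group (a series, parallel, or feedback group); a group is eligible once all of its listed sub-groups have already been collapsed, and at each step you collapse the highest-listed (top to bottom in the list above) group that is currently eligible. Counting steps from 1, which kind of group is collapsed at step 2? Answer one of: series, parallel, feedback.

Step 1. reduce the series chain H3, H4
Step 2. reduce the parallel group H2, (H3*H4)
Step 3. apply the feedback formula to H1, (H2+(H3*H4))
Step 4. collapse the loop ([H1/(1+H1*(H2+(H3*H4)))] forward, H5 return)
At step 2 the group reduced is parallel.

Hence the answer: parallel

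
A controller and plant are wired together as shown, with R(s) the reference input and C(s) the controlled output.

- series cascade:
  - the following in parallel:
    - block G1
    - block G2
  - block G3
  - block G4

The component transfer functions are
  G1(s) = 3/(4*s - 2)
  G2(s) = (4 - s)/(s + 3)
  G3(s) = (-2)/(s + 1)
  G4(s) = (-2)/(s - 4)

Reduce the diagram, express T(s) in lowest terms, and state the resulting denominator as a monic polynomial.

Step 1: parallel reduction of G1, G2 gives (-4*s^2 + 21*s + 1)/(4*s^2 + 10*s - 6)
Step 2: combine (G1+G2), G3, G4 in series gives (-8*s^2 + 42*s + 2)/(2*s^4 - s^3 - 26*s^2 - 11*s + 12)
Step 2 gives the fully reduced T(s), with no common factor left to cancel. The denominator's leading coefficient is 2, so divide each of its coefficients by 2 to get the monic form.

Answer: s^4 - s^3/2 - 13*s^2 - 11*s/2 + 6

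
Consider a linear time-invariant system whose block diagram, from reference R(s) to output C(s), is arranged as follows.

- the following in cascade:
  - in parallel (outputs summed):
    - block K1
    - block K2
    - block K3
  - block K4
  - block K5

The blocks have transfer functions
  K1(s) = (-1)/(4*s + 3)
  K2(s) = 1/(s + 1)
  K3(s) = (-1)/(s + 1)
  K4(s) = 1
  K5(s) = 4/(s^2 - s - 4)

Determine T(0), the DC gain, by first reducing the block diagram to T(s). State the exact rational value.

Step 1: parallel reduction of K1, K2, K3, giving (-1)/(4*s + 3)
Step 2: reduce the series chain (K1+K2+K3), K4, K5, giving (-4)/(4*s^3 - s^2 - 19*s - 12)
Step 2 gives the overall T(s). Then T(0) = -4/(-12) = 1/3.

Final answer: 1/3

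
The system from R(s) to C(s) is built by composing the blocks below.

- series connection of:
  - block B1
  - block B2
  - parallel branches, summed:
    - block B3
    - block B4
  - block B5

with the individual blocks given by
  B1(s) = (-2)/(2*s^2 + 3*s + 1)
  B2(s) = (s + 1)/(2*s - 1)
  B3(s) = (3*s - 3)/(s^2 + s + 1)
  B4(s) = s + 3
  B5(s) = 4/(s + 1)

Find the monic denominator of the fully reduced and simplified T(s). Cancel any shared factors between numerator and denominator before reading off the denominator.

The answer is s^5 + 2*s^4 + 7*s^3/4 + s^2/2 - s/2 - 1/4.

Reasoning:
Step 1 - add B3, B4 (parallel) gives (s^3 + 4*s^2 + 7*s)/(s^2 + s + 1)
Step 2 - cascade B1, B2, (B3+B4), B5 gives (-8*s^3 - 32*s^2 - 56*s)/(4*s^5 + 8*s^4 + 7*s^3 + 2*s^2 - 2*s - 1)
That last expression is T(s), already simplified. Scaling its denominator by 1/4 (the reciprocal of the leading coefficient) yields the monic denominator.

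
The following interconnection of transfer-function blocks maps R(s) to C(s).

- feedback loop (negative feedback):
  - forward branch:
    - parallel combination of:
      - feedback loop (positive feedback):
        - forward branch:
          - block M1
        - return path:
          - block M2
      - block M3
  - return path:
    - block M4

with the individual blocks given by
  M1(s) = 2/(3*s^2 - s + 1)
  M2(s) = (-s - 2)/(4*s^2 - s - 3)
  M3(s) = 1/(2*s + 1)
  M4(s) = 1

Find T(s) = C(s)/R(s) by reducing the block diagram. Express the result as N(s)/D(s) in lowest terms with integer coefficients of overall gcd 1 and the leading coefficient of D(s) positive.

Answer: (12*s^4 + 9*s^3 - 10*s - 5)/(24*s^5 + 10*s^4 - 6*s^3 + 4*s^2 - 4*s - 4)

Working:
[1] reduce the feedback loop with forward M1 and return M2 -> (8*s^2 - 2*s - 6)/(12*s^4 - 7*s^3 - 4*s^2 + 4*s + 1)
[2] add [M1/(1-M1*M2)], M3 (parallel) -> (12*s^4 + 9*s^3 - 10*s - 5)/(24*s^5 - 2*s^4 - 15*s^3 + 4*s^2 + 6*s + 1)
[3] collapse the loop (([M1/(1-M1*M2)]+M3) forward, M4 return); the result is T(s) itself (integer coefficients, no common factor, positive leading denominator coefficient)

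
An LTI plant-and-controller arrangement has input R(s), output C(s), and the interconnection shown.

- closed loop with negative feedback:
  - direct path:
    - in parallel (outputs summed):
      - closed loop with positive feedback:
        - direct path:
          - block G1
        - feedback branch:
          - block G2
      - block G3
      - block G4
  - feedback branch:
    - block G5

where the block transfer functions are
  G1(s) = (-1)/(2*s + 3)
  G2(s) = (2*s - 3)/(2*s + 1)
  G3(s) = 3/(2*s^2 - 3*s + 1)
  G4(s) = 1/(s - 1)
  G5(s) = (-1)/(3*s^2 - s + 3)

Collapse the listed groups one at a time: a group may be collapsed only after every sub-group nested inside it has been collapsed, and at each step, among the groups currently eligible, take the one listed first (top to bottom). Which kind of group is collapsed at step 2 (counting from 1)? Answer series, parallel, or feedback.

[1] close the feedback loop around G1, G2
[2] add [G1/(1-G1*G2)], G3, G4 (parallel)
[3] close the feedback loop around ([G1/(1-G1*G2)]+G3+G4), G5
At step 2 the group reduced is parallel.

Therefore the answer is parallel.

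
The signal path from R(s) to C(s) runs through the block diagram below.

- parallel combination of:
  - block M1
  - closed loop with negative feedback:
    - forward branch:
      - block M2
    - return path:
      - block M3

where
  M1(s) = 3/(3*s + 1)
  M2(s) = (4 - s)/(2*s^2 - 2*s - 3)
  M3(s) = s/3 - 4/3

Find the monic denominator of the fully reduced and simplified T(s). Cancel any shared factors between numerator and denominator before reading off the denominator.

The answer is s^3 + 11*s^2/15 - 73*s/15 - 5/3.

Reasoning:
Step 1: reduce the feedback loop with forward M2 and return M3 -> (12 - 3*s)/(5*s^2 + 2*s - 25)
Step 2: sum the parallel branches M1, [M2/(1+M2*M3)] -> (6*s^2 + 39*s - 63)/(15*s^3 + 11*s^2 - 73*s - 25)
T(s) is the step-2 result (common factors already cancelled). Leading coefficient of the denominator: 15. Divide through by 15 for the monic polynomial.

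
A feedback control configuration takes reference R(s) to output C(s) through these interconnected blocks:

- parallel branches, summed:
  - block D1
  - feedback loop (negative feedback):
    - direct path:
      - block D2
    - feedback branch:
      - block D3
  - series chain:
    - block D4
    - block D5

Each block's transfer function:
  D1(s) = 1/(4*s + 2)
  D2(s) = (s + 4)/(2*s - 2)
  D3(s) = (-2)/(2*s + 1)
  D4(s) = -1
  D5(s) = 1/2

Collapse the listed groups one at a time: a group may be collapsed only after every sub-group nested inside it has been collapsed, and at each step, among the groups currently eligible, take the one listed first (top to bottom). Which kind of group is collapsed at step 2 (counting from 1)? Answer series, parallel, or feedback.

The answer is series.

Reasoning:
1. feedback reduction of D2, D3
2. multiply D4, D5 (series)
3. sum the parallel branches D1, [D2/(1+D2*D3)], (D4*D5)
So the answer for step 2 is series.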